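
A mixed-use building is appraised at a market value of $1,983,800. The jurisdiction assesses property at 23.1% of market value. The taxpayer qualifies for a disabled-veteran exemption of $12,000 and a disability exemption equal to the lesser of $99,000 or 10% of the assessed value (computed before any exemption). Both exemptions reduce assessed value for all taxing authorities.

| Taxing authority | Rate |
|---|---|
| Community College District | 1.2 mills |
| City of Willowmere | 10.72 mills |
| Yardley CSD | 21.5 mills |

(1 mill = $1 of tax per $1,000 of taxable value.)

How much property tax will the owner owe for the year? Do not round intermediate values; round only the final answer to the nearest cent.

Assessed value = $1,983,800 × 0.231 = $458,257.8
Disability exemption = min($99,000, 10% × $458,257.8) = min($99,000, $45,825.78) = $45,825.78 (percentage binds)
Taxable value = $458,257.8 − $12,000 − $45,825.78 = $400,432.02
Community College District: $400,432.02 × 0.0012 = $480.518424
City of Willowmere: $400,432.02 × 0.01072 = $4,292.6312544
Yardley CSD: $400,432.02 × 0.0215 = $8,609.28843
Total = $13,382.4381084

$13,382.44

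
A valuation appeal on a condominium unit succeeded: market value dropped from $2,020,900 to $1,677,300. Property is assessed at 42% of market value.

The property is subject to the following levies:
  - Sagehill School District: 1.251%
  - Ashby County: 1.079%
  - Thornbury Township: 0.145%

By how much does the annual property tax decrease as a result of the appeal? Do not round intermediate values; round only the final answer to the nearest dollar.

Old assessed value = $2,020,900 × 0.42 = $848,778
New assessed value = $1,677,300 × 0.42 = $704,466
Combined rate = 0.01251 + 0.01079 + 0.00145 = 0.02475
Old tax = $848,778 × 0.02475 = $21,007.2555
New tax = $704,466 × 0.02475 = $17,435.5335
Reduction = $21,007.2555 − $17,435.5335 = $3,571.722

$3,572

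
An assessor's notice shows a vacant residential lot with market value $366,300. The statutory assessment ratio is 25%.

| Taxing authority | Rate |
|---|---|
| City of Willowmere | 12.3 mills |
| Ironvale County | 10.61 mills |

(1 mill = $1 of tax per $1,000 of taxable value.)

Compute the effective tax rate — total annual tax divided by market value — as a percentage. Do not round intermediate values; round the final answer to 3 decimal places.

0.573%

Assessed value = $366,300 × 0.25 = $91,575
City of Willowmere: $91,575 × 0.0123 = $1,126.3725
Ironvale County: $91,575 × 0.01061 = $971.61075
Total tax = $2,097.98325
Effective rate = $2,097.98325 ÷ $366,300 = 0.573% of market value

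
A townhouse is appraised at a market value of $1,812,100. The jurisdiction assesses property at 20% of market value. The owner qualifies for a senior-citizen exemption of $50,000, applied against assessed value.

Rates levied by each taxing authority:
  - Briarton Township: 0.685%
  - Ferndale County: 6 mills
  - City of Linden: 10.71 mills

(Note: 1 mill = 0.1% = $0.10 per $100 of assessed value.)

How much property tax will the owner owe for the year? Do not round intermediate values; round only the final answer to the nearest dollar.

$7,361

Assessed value = $1,812,100 × 0.2 = $362,420
Taxable value = $362,420 − $50,000 = $312,420
Briarton Township: $312,420 × 0.00685 = $2,140.077
Ferndale County: $312,420 × 0.006 = $1,874.52
City of Linden: $312,420 × 0.01071 = $3,346.0182
Total = $7,360.6152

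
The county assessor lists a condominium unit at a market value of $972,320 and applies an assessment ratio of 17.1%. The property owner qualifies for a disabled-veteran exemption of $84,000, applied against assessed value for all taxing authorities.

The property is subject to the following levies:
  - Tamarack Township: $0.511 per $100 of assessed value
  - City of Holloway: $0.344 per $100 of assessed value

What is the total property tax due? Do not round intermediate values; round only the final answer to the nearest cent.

$703.38

Assessed value = $972,320 × 0.171 = $166,266.72
Taxable value = $166,266.72 − $84,000 = $82,266.72
Tamarack Township: $82,266.72 × 0.00511 = $420.3829392
City of Holloway: $82,266.72 × 0.00344 = $282.9975168
Total = $420.3829392 + $282.9975168 = $703.380456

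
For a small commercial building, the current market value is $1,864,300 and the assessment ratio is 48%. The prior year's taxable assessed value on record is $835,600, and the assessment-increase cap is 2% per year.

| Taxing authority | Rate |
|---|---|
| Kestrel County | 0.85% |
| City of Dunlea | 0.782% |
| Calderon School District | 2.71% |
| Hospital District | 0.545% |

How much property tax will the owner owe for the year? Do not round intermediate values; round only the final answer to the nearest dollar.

$41,652

Uncapped assessed value = $1,864,300 × 0.48 = $894,864
Cap limit = $835,600 × 1.02 = $852,312
Taxable assessed value = min($894,864, $852,312) = $852,312 (cap binds)
Kestrel County: $852,312 × 0.0085 = $7,244.652
City of Dunlea: $852,312 × 0.00782 = $6,665.07984
Calderon School District: $852,312 × 0.0271 = $23,097.6552
Hospital District: $852,312 × 0.00545 = $4,645.1004
Total = $41,652.48744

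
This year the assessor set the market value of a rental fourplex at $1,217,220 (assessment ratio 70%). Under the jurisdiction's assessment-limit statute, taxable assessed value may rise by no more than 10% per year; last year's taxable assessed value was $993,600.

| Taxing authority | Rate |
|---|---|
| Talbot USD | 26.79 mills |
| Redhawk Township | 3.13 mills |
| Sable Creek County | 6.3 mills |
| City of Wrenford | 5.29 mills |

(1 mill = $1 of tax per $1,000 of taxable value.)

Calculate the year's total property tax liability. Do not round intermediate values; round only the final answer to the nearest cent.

Uncapped assessed value = $1,217,220 × 0.7 = $852,054
Cap limit = $993,600 × 1.1 = $1,092,960
Taxable assessed value = min($852,054, $1,092,960) = $852,054 (cap does not bind)
Talbot USD: $852,054 × 0.02679 = $22,826.52666
Redhawk Township: $852,054 × 0.00313 = $2,666.92902
Sable Creek County: $852,054 × 0.0063 = $5,367.9402
City of Wrenford: $852,054 × 0.00529 = $4,507.36566
Total = $35,368.76154

$35,368.76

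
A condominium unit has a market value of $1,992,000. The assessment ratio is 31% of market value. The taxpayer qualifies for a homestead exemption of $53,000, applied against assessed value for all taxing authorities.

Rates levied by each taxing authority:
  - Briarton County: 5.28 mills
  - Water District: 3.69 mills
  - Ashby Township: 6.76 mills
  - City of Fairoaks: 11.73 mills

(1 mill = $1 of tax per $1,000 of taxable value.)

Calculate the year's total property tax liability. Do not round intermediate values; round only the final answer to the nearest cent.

Assessed value = $1,992,000 × 0.31 = $617,520
Taxable value = $617,520 − $53,000 = $564,520
Briarton County: $564,520 × 0.00528 = $2,980.6656
Water District: $564,520 × 0.00369 = $2,083.0788
Ashby Township: $564,520 × 0.00676 = $3,816.1552
City of Fairoaks: $564,520 × 0.01173 = $6,621.8196
Total = $2,980.6656 + $2,083.0788 + $3,816.1552 + $6,621.8196 = $15,501.7192

$15,501.72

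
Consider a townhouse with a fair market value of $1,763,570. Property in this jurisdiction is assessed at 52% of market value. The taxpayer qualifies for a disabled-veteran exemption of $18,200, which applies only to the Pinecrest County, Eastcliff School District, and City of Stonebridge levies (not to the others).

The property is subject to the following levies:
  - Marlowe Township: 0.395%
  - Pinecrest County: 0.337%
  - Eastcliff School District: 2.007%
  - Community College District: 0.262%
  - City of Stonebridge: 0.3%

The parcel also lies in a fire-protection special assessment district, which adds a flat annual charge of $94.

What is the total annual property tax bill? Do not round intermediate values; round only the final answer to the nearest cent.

Assessed value = $1,763,570 × 0.52 = $917,056.4
Marlowe Township: $917,056.4 × 0.00395 = $3,622.37278
Pinecrest County: ($917,056.4 − $18,200) × 0.00337 = $898,856.4 × 0.00337 = $3,029.146068
Eastcliff School District: ($917,056.4 − $18,200) × 0.02007 = $898,856.4 × 0.02007 = $18,040.047948
Community College District: $917,056.4 × 0.00262 = $2,402.687768
City of Stonebridge: ($917,056.4 − $18,200) × 0.003 = $898,856.4 × 0.003 = $2,696.5692
Levies subtotal = $29,790.823764
Total = $29,790.823764 + $94 = $29,884.823764

$29,884.82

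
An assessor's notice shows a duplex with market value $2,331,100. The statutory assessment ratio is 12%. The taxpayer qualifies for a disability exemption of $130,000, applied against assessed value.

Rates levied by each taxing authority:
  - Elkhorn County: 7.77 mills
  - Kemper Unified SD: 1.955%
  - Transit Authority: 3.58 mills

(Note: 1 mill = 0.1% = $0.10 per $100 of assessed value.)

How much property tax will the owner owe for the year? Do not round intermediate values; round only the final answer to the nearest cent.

$4,626.72

Assessed value = $2,331,100 × 0.12 = $279,732
Taxable value = $279,732 − $130,000 = $149,732
Elkhorn County: $149,732 × 0.00777 = $1,163.41764
Kemper Unified SD: $149,732 × 0.01955 = $2,927.2606
Transit Authority: $149,732 × 0.00358 = $536.04056
Total = $4,626.7188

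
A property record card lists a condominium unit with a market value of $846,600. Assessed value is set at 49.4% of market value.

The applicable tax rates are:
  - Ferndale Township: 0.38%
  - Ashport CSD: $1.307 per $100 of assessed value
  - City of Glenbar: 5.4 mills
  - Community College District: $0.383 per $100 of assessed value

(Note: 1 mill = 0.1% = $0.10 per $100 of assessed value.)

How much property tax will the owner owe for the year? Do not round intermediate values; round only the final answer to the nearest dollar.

$10,916

Assessed value = $846,600 × 0.494 = $418,220.4
Ferndale Township: $418,220.4 × 0.0038 = $1,589.23752
Ashport CSD: $418,220.4 × 0.01307 = $5,466.140628
City of Glenbar: $418,220.4 × 0.0054 = $2,258.39016
Community College District: $418,220.4 × 0.00383 = $1,601.784132
Total = $10,915.55244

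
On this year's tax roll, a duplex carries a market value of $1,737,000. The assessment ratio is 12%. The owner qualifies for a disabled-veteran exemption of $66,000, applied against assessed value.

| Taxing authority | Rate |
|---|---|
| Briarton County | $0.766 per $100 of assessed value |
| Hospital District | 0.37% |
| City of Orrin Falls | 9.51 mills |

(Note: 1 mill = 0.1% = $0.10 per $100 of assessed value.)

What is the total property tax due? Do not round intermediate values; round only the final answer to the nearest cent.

Assessed value = $1,737,000 × 0.12 = $208,440
Taxable value = $208,440 − $66,000 = $142,440
Briarton County: $142,440 × 0.00766 = $1,091.0904
Hospital District: $142,440 × 0.0037 = $527.028
City of Orrin Falls: $142,440 × 0.00951 = $1,354.6044
Total = $2,972.7228

$2,972.72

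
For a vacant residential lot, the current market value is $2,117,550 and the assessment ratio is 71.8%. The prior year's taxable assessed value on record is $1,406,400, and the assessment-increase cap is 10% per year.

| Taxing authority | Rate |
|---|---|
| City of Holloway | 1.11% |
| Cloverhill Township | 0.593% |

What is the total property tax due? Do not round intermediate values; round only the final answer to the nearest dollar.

$25,892

Uncapped assessed value = $2,117,550 × 0.718 = $1,520,400.9
Cap limit = $1,406,400 × 1.1 = $1,547,040
Taxable assessed value = min($1,520,400.9, $1,547,040) = $1,520,400.9 (cap does not bind)
City of Holloway: $1,520,400.9 × 0.0111 = $16,876.44999
Cloverhill Township: $1,520,400.9 × 0.00593 = $9,015.977337
Total = $25,892.427327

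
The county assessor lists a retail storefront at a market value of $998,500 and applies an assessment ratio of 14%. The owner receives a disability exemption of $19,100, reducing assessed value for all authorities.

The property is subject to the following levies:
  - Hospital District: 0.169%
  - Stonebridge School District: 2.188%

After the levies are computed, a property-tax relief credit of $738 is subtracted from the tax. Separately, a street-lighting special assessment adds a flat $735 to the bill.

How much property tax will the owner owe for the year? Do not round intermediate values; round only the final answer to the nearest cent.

Assessed value = $998,500 × 0.14 = $139,790
Taxable value = $139,790 − $19,100 = $120,690
Hospital District: $120,690 × 0.00169 = $203.9661
Stonebridge School District: $120,690 × 0.02188 = $2,640.6972
Levies subtotal = $2,844.6633
After credit = $2,844.6633 − $738 = $2,106.6633
Total = $2,106.6633 + $735 = $2,841.6633

$2,841.66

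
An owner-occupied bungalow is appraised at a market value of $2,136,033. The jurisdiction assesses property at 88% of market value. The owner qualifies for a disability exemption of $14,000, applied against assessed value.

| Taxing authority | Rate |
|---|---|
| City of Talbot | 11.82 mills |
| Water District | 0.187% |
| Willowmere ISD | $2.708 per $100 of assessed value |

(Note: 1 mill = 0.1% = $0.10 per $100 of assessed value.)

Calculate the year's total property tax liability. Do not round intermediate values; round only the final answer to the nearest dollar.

Assessed value = $2,136,033 × 0.88 = $1,879,709.04
Taxable value = $1,879,709.04 − $14,000 = $1,865,709.04
City of Talbot: $1,865,709.04 × 0.01182 = $22,052.6808528
Water District: $1,865,709.04 × 0.00187 = $3,488.8759048
Willowmere ISD: $1,865,709.04 × 0.02708 = $50,523.4008032
Total = $76,064.9575608

$76,065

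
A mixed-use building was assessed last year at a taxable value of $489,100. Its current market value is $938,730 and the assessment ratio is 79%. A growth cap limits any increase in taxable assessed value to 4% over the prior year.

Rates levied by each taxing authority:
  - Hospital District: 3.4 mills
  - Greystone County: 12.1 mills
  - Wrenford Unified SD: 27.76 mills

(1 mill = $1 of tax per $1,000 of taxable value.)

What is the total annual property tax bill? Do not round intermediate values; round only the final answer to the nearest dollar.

Uncapped assessed value = $938,730 × 0.79 = $741,596.7
Cap limit = $489,100 × 1.04 = $508,664
Taxable assessed value = min($741,596.7, $508,664) = $508,664 (cap binds)
Hospital District: $508,664 × 0.0034 = $1,729.4576
Greystone County: $508,664 × 0.0121 = $6,154.8344
Wrenford Unified SD: $508,664 × 0.02776 = $14,120.51264
Total = $22,004.80464

$22,005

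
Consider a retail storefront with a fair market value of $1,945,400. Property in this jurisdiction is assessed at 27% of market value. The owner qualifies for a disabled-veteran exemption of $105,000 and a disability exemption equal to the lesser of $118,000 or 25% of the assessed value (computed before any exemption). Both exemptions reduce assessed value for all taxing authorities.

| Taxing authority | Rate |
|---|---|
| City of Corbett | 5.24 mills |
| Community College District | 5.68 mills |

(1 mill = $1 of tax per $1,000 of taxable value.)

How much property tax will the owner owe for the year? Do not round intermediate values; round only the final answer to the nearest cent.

$3,300.66

Assessed value = $1,945,400 × 0.27 = $525,258
Disability exemption = min($118,000, 25% × $525,258) = min($118,000, $131,314.5) = $118,000 (dollar cap binds)
Taxable value = $525,258 − $105,000 − $118,000 = $302,258
City of Corbett: $302,258 × 0.00524 = $1,583.83192
Community College District: $302,258 × 0.00568 = $1,716.82544
Total = $3,300.65736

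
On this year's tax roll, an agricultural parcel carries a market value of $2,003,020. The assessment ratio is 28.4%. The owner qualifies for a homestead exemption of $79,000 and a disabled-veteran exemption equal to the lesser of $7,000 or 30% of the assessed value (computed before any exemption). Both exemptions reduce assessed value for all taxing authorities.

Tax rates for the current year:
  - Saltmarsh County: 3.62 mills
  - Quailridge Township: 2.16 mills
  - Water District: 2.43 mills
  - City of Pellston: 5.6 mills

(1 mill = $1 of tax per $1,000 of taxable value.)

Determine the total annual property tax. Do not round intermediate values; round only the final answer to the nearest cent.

$6,668.26

Assessed value = $2,003,020 × 0.284 = $568,857.68
Disabled-veteran exemption = min($7,000, 30% × $568,857.68) = min($7,000, $170,657.304) = $7,000 (dollar cap binds)
Taxable value = $568,857.68 − $79,000 − $7,000 = $482,857.68
Saltmarsh County: $482,857.68 × 0.00362 = $1,747.9448016
Quailridge Township: $482,857.68 × 0.00216 = $1,042.9725888
Water District: $482,857.68 × 0.00243 = $1,173.3441624
City of Pellston: $482,857.68 × 0.0056 = $2,704.003008
Total = $6,668.2645608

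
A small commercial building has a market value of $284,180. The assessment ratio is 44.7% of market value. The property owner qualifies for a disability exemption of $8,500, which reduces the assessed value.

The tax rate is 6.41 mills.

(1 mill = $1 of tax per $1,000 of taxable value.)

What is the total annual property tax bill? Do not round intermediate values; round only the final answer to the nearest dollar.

Assessed value = $284,180 × 0.447 = $127,028.46
Taxable value = $127,028.46 − $8,500 = $118,528.46
Tax = $118,528.46 × 0.00641 = $759.7674286

$760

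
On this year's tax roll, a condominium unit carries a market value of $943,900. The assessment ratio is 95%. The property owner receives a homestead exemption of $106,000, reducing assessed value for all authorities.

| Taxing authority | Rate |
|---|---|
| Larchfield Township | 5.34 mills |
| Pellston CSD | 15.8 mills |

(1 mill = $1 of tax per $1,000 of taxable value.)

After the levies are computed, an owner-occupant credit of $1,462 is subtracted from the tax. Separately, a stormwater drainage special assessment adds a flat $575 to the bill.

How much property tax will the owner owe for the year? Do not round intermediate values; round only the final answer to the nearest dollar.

Assessed value = $943,900 × 0.95 = $896,705
Taxable value = $896,705 − $106,000 = $790,705
Larchfield Township: $790,705 × 0.00534 = $4,222.3647
Pellston CSD: $790,705 × 0.0158 = $12,493.139
Levies subtotal = $16,715.5037
After credit = $16,715.5037 − $1,462 = $15,253.5037
Total = $15,253.5037 + $575 = $15,828.5037

$15,829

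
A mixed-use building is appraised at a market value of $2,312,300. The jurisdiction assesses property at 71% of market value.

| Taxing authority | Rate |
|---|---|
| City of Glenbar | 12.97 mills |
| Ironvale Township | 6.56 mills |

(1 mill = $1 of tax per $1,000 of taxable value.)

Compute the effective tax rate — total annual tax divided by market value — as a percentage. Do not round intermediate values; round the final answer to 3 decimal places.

1.387%

Assessed value = $2,312,300 × 0.71 = $1,641,733
City of Glenbar: $1,641,733 × 0.01297 = $21,293.27701
Ironvale Township: $1,641,733 × 0.00656 = $10,769.76848
Total tax = $32,063.04549
Effective rate = $32,063.04549 ÷ $2,312,300 = 1.387% of market value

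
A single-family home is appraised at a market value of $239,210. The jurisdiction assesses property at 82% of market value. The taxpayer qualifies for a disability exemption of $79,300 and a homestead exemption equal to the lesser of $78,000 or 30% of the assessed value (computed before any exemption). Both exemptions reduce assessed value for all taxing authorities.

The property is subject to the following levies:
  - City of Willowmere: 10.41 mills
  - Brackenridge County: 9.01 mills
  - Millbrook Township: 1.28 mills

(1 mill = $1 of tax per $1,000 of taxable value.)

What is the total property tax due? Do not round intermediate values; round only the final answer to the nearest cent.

Assessed value = $239,210 × 0.82 = $196,152.2
Homestead exemption = min($78,000, 30% × $196,152.2) = min($78,000, $58,845.66) = $58,845.66 (percentage binds)
Taxable value = $196,152.2 − $79,300 − $58,845.66 = $58,006.54
City of Willowmere: $58,006.54 × 0.01041 = $603.8480814
Brackenridge County: $58,006.54 × 0.00901 = $522.6389254
Millbrook Township: $58,006.54 × 0.00128 = $74.2483712
Total = $1,200.735378

$1,200.74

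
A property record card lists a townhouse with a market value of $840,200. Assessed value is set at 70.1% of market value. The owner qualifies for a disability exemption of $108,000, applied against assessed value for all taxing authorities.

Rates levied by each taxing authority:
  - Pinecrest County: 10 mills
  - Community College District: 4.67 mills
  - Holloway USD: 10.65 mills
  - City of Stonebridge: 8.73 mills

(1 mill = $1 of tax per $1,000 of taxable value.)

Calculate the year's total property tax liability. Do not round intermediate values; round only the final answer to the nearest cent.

$16,377.38

Assessed value = $840,200 × 0.701 = $588,980.2
Taxable value = $588,980.2 − $108,000 = $480,980.2
Pinecrest County: $480,980.2 × 0.01 = $4,809.802
Community College District: $480,980.2 × 0.00467 = $2,246.177534
Holloway USD: $480,980.2 × 0.01065 = $5,122.43913
City of Stonebridge: $480,980.2 × 0.00873 = $4,198.957146
Total = $4,809.802 + $2,246.177534 + $5,122.43913 + $4,198.957146 = $16,377.37581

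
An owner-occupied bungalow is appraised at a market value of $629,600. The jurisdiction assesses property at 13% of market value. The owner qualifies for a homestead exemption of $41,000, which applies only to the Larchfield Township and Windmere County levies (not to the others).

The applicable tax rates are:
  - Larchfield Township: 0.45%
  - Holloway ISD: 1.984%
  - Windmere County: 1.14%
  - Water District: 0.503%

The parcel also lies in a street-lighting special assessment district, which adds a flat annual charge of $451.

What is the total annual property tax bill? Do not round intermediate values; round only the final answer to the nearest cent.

$3,136.04

Assessed value = $629,600 × 0.13 = $81,848
Larchfield Township: ($81,848 − $41,000) × 0.0045 = $40,848 × 0.0045 = $183.816
Holloway ISD: $81,848 × 0.01984 = $1,623.86432
Windmere County: ($81,848 − $41,000) × 0.0114 = $40,848 × 0.0114 = $465.6672
Water District: $81,848 × 0.00503 = $411.69544
Levies subtotal = $2,685.04296
Total = $2,685.04296 + $451 = $3,136.04296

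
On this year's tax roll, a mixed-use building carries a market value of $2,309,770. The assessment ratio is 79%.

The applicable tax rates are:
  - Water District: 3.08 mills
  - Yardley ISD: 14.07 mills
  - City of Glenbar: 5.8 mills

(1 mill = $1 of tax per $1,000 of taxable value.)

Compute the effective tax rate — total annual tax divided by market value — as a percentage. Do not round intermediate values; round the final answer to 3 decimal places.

Assessed value = $2,309,770 × 0.79 = $1,824,718.3
Water District: $1,824,718.3 × 0.00308 = $5,620.132364
Yardley ISD: $1,824,718.3 × 0.01407 = $25,673.786481
City of Glenbar: $1,824,718.3 × 0.0058 = $10,583.36614
Total tax = $41,877.284985
Effective rate = $41,877.284985 ÷ $2,309,770 = 1.813% of market value

1.813%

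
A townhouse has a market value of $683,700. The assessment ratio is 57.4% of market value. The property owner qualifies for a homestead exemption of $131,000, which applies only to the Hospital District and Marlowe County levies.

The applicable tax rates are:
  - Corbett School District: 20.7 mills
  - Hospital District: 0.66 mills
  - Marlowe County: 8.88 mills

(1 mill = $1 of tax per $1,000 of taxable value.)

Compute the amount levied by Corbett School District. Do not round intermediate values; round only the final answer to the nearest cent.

Assessed value = $683,700 × 0.574 = $392,443.8
Corbett School District taxable value = $392,443.8 (exemption does not apply)
Corbett School District levy = $392,443.8 × 0.0207 = $8,123.58666

$8,123.59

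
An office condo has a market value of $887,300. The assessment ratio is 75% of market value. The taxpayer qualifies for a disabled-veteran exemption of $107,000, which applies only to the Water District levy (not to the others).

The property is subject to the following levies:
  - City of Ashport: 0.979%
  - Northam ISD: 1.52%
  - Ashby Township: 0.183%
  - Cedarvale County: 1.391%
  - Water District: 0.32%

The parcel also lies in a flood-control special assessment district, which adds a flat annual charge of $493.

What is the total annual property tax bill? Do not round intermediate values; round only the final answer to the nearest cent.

Assessed value = $887,300 × 0.75 = $665,475
City of Ashport: $665,475 × 0.00979 = $6,515.00025
Northam ISD: $665,475 × 0.0152 = $10,115.22
Ashby Township: $665,475 × 0.00183 = $1,217.81925
Cedarvale County: $665,475 × 0.01391 = $9,256.75725
Water District: ($665,475 − $107,000) × 0.0032 = $558,475 × 0.0032 = $1,787.12
Levies subtotal = $28,891.91675
Total = $28,891.91675 + $493 = $29,384.91675

$29,384.92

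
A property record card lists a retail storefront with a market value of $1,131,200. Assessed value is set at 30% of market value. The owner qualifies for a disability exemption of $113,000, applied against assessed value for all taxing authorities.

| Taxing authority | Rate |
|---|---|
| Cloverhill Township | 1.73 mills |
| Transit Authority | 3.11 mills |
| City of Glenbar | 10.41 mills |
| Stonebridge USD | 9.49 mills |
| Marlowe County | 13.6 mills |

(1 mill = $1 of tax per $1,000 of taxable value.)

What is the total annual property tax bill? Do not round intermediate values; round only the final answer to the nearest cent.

$8,678.64

Assessed value = $1,131,200 × 0.3 = $339,360
Taxable value = $339,360 − $113,000 = $226,360
Cloverhill Township: $226,360 × 0.00173 = $391.6028
Transit Authority: $226,360 × 0.00311 = $703.9796
City of Glenbar: $226,360 × 0.01041 = $2,356.4076
Stonebridge USD: $226,360 × 0.00949 = $2,148.1564
Marlowe County: $226,360 × 0.0136 = $3,078.496
Total = $391.6028 + $703.9796 + $2,356.4076 + $2,148.1564 + $3,078.496 = $8,678.6424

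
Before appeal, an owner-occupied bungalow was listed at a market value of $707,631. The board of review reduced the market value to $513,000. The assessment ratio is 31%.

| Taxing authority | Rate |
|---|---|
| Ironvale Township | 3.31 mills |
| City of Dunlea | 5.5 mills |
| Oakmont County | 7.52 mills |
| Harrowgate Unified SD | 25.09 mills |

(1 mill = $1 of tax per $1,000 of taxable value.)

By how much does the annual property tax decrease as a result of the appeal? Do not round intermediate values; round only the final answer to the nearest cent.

Old assessed value = $707,631 × 0.31 = $219,365.61
New assessed value = $513,000 × 0.31 = $159,030
Combined rate = 0.00331 + 0.0055 + 0.00752 + 0.02509 = 0.04142
Old tax = $219,365.61 × 0.04142 = $9,086.1235662
New tax = $159,030 × 0.04142 = $6,587.0226
Reduction = $9,086.1235662 − $6,587.0226 = $2,499.1009662

$2,499.10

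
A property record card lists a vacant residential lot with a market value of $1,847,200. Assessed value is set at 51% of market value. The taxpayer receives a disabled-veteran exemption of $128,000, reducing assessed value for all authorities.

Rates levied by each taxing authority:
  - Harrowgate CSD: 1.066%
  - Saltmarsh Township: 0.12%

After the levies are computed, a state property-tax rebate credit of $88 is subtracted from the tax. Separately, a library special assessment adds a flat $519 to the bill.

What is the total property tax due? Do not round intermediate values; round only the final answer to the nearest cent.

Assessed value = $1,847,200 × 0.51 = $942,072
Taxable value = $942,072 − $128,000 = $814,072
Harrowgate CSD: $814,072 × 0.01066 = $8,678.00752
Saltmarsh Township: $814,072 × 0.0012 = $976.8864
Levies subtotal = $9,654.89392
After credit = $9,654.89392 − $88 = $9,566.89392
Total = $9,566.89392 + $519 = $10,085.89392

$10,085.89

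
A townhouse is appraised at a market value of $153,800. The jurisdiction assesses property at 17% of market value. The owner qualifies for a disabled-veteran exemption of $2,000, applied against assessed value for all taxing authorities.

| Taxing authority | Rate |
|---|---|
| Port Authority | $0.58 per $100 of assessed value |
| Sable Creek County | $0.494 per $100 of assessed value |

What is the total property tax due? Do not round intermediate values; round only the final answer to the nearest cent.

$259.33

Assessed value = $153,800 × 0.17 = $26,146
Taxable value = $26,146 − $2,000 = $24,146
Port Authority: $24,146 × 0.0058 = $140.0468
Sable Creek County: $24,146 × 0.00494 = $119.28124
Total = $140.0468 + $119.28124 = $259.32804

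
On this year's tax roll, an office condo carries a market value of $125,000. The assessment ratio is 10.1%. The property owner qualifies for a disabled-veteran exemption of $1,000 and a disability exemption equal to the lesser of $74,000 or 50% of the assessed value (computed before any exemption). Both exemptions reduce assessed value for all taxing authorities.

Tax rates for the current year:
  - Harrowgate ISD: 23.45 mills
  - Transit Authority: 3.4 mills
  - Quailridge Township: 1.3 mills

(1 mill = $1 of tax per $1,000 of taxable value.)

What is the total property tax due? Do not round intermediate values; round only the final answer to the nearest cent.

Assessed value = $125,000 × 0.101 = $12,625
Disability exemption = min($74,000, 50% × $12,625) = min($74,000, $6,312.5) = $6,312.5 (percentage binds)
Taxable value = $12,625 − $1,000 − $6,312.5 = $5,312.5
Harrowgate ISD: $5,312.5 × 0.02345 = $124.578125
Transit Authority: $5,312.5 × 0.0034 = $18.0625
Quailridge Township: $5,312.5 × 0.0013 = $6.90625
Total = $149.546875

$149.55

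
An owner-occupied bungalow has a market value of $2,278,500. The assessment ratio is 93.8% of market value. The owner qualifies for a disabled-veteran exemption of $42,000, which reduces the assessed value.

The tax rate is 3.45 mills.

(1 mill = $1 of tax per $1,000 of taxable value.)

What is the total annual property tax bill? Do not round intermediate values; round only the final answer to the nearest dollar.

$7,229

Assessed value = $2,278,500 × 0.938 = $2,137,233
Taxable value = $2,137,233 − $42,000 = $2,095,233
Tax = $2,095,233 × 0.00345 = $7,228.55385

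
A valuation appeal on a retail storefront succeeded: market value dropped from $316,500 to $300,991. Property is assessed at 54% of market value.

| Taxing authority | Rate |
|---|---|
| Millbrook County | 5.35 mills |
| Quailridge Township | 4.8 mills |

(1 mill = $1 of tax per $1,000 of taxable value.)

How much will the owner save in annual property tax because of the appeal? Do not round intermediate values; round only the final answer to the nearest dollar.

Old assessed value = $316,500 × 0.54 = $170,910
New assessed value = $300,991 × 0.54 = $162,535.14
Combined rate = 0.00535 + 0.0048 = 0.01015
Old tax = $170,910 × 0.01015 = $1,734.7365
New tax = $162,535.14 × 0.01015 = $1,649.731671
Reduction = $1,734.7365 − $1,649.731671 = $85.004829

$85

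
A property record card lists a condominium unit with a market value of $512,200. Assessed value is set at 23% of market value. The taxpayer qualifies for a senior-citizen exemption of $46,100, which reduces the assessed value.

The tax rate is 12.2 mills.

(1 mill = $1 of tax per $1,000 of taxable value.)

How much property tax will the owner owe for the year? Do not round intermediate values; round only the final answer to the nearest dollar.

$875

Assessed value = $512,200 × 0.23 = $117,806
Taxable value = $117,806 − $46,100 = $71,706
Tax = $71,706 × 0.0122 = $874.8132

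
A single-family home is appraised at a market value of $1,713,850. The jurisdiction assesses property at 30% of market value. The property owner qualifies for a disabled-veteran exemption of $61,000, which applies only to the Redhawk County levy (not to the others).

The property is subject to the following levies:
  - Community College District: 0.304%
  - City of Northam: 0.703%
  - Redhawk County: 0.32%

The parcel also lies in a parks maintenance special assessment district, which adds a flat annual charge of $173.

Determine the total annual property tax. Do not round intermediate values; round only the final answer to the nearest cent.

Assessed value = $1,713,850 × 0.3 = $514,155
Community College District: $514,155 × 0.00304 = $1,563.0312
City of Northam: $514,155 × 0.00703 = $3,614.50965
Redhawk County: ($514,155 − $61,000) × 0.0032 = $453,155 × 0.0032 = $1,450.096
Levies subtotal = $6,627.63685
Total = $6,627.63685 + $173 = $6,800.63685

$6,800.64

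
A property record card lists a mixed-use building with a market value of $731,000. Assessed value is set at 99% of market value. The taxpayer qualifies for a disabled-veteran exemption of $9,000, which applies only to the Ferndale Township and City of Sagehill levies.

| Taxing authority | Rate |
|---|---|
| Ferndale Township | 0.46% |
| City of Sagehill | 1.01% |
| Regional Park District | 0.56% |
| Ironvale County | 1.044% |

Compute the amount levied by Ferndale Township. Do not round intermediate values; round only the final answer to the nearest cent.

Assessed value = $731,000 × 0.99 = $723,690
Ferndale Township taxable value = $723,690 − $9,000 = $714,690
Ferndale Township levy = $714,690 × 0.0046 = $3,287.574

$3,287.57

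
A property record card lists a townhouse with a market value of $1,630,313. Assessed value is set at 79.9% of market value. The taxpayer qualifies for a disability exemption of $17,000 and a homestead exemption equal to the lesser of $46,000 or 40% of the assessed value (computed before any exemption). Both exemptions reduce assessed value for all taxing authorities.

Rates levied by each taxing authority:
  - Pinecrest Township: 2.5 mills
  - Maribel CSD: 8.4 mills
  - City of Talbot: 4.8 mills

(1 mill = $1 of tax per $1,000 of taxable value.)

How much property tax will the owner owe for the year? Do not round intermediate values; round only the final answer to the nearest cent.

Assessed value = $1,630,313 × 0.799 = $1,302,620.087
Homestead exemption = min($46,000, 40% × $1,302,620.087) = min($46,000, $521,048.0348) = $46,000 (dollar cap binds)
Taxable value = $1,302,620.087 − $17,000 − $46,000 = $1,239,620.087
Pinecrest Township: $1,239,620.087 × 0.0025 = $3,099.0502175
Maribel CSD: $1,239,620.087 × 0.0084 = $10,412.8087308
City of Talbot: $1,239,620.087 × 0.0048 = $5,950.1764176
Total = $19,462.0353659

$19,462.04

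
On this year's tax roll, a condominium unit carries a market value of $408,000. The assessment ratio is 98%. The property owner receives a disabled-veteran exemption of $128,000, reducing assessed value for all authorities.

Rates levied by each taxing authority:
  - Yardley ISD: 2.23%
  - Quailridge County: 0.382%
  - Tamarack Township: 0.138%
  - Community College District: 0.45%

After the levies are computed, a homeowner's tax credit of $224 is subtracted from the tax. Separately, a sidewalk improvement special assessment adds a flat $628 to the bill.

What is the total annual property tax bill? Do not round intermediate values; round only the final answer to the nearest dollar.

$9,103

Assessed value = $408,000 × 0.98 = $399,840
Taxable value = $399,840 − $128,000 = $271,840
Yardley ISD: $271,840 × 0.0223 = $6,062.032
Quailridge County: $271,840 × 0.00382 = $1,038.4288
Tamarack Township: $271,840 × 0.00138 = $375.1392
Community College District: $271,840 × 0.0045 = $1,223.28
Levies subtotal = $8,698.88
After credit = $8,698.88 − $224 = $8,474.88
Total = $8,474.88 + $628 = $9,102.88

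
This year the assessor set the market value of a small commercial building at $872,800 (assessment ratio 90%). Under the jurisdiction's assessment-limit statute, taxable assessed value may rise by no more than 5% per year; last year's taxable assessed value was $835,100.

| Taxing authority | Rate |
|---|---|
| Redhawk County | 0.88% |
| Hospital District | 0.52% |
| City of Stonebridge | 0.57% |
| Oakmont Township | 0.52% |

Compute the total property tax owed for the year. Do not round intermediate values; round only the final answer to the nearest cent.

Uncapped assessed value = $872,800 × 0.9 = $785,520
Cap limit = $835,100 × 1.05 = $876,855
Taxable assessed value = min($785,520, $876,855) = $785,520 (cap does not bind)
Redhawk County: $785,520 × 0.0088 = $6,912.576
Hospital District: $785,520 × 0.0052 = $4,084.704
City of Stonebridge: $785,520 × 0.0057 = $4,477.464
Oakmont Township: $785,520 × 0.0052 = $4,084.704
Total = $19,559.448

$19,559.45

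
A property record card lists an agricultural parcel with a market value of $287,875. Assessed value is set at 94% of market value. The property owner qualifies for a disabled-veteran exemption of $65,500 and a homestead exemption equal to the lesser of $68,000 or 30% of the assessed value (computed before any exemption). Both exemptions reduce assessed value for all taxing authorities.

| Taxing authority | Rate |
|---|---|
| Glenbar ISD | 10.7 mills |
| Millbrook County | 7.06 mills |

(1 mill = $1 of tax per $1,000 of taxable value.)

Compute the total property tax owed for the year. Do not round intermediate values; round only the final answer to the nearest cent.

Assessed value = $287,875 × 0.94 = $270,602.5
Homestead exemption = min($68,000, 30% × $270,602.5) = min($68,000, $81,180.75) = $68,000 (dollar cap binds)
Taxable value = $270,602.5 − $65,500 − $68,000 = $137,102.5
Glenbar ISD: $137,102.5 × 0.0107 = $1,466.99675
Millbrook County: $137,102.5 × 0.00706 = $967.94365
Total = $2,434.9404

$2,434.94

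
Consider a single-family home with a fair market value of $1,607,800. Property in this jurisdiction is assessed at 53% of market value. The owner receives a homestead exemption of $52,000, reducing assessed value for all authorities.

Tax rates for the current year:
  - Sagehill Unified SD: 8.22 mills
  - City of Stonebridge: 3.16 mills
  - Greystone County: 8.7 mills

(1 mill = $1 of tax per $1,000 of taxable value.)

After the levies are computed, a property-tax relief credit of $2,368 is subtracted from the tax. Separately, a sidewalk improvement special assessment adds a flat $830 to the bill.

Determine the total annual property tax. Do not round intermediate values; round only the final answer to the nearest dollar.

$14,529

Assessed value = $1,607,800 × 0.53 = $852,134
Taxable value = $852,134 − $52,000 = $800,134
Sagehill Unified SD: $800,134 × 0.00822 = $6,577.10148
City of Stonebridge: $800,134 × 0.00316 = $2,528.42344
Greystone County: $800,134 × 0.0087 = $6,961.1658
Levies subtotal = $16,066.69072
After credit = $16,066.69072 − $2,368 = $13,698.69072
Total = $13,698.69072 + $830 = $14,528.69072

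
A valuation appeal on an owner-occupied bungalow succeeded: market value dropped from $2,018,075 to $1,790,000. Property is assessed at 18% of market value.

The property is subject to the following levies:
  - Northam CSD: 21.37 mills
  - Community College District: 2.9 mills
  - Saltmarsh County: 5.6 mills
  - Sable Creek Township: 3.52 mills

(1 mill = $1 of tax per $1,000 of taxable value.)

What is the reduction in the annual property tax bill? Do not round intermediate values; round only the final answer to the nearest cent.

Old assessed value = $2,018,075 × 0.18 = $363,253.5
New assessed value = $1,790,000 × 0.18 = $322,200
Combined rate = 0.02137 + 0.0029 + 0.0056 + 0.00352 = 0.03339
Old tax = $363,253.5 × 0.03339 = $12,129.034365
New tax = $322,200 × 0.03339 = $10,758.258
Reduction = $12,129.034365 − $10,758.258 = $1,370.776365

$1,370.78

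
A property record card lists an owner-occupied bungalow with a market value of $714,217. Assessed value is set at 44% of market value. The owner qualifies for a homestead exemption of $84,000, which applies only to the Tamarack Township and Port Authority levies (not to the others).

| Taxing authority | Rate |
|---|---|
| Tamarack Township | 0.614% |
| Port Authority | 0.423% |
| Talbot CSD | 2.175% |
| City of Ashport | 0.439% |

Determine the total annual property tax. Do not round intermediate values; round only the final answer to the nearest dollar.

$10,602

Assessed value = $714,217 × 0.44 = $314,255.48
Tamarack Township: ($314,255.48 − $84,000) × 0.00614 = $230,255.48 × 0.00614 = $1,413.7686472
Port Authority: ($314,255.48 − $84,000) × 0.00423 = $230,255.48 × 0.00423 = $973.9806804
Talbot CSD: $314,255.48 × 0.02175 = $6,835.05669
City of Ashport: $314,255.48 × 0.00439 = $1,379.5815572
Total = $10,602.3875748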